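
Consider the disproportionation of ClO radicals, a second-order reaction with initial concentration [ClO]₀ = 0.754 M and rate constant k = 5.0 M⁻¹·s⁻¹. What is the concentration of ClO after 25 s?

0.007916 M

Step 1: For a second-order reaction: 1/[ClO] = 1/[ClO]₀ + kt
Step 2: 1/[ClO] = 1/0.754 + 5.0 × 25
Step 3: 1/[ClO] = 1.326 + 125 = 126.3
Step 4: [ClO] = 1/126.3 = 0.007916 M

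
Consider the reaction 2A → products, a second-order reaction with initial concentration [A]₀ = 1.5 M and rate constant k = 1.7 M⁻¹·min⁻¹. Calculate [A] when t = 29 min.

0.02001 M

Step 1: For a second-order reaction: 1/[A] = 1/[A]₀ + kt
Step 2: 1/[A] = 1/1.5 + 1.7 × 29
Step 3: 1/[A] = 0.6667 + 49.3 = 49.97
Step 4: [A] = 1/49.97 = 0.02001 M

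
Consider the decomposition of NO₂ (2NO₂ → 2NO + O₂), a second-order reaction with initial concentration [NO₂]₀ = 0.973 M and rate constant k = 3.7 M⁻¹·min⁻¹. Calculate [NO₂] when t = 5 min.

0.05121 M

Step 1: For a second-order reaction: 1/[NO₂] = 1/[NO₂]₀ + kt
Step 2: 1/[NO₂] = 1/0.973 + 3.7 × 5
Step 3: 1/[NO₂] = 1.028 + 18.5 = 19.53
Step 4: [NO₂] = 1/19.53 = 0.05121 M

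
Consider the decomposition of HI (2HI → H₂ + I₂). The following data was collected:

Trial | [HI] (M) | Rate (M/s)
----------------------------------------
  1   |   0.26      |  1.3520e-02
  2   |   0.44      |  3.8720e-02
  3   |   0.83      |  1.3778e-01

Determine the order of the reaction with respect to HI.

second order (2)

Step 1: Compare trials to find order n where rate₂/rate₁ = ([HI]₂/[HI]₁)^n
Step 2: rate₂/rate₁ = 3.8720e-02/1.3520e-02 = 2.864
Step 3: [HI]₂/[HI]₁ = 0.44/0.26 = 1.692
Step 4: n = ln(2.864)/ln(1.692) = 2.00 ≈ 2
Step 5: The reaction is second order in HI.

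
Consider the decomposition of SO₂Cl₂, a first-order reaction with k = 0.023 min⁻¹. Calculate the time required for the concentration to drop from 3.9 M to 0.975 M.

60.27 min

Step 1: For first-order: t = ln([SO₂Cl₂]₀/[SO₂Cl₂])/k
Step 2: t = ln(3.9/0.975)/0.023
Step 3: t = ln(4)/0.023
Step 4: t = 1.386/0.023 = 60.27 min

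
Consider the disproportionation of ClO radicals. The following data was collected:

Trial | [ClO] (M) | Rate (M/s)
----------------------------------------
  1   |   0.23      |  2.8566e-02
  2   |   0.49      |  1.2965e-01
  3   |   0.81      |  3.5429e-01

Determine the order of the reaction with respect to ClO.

second order (2)

Step 1: Compare trials to find order n where rate₂/rate₁ = ([ClO]₂/[ClO]₁)^n
Step 2: rate₂/rate₁ = 1.2965e-01/2.8566e-02 = 4.539
Step 3: [ClO]₂/[ClO]₁ = 0.49/0.23 = 2.13
Step 4: n = ln(4.539)/ln(2.13) = 2.00 ≈ 2
Step 5: The reaction is second order in ClO.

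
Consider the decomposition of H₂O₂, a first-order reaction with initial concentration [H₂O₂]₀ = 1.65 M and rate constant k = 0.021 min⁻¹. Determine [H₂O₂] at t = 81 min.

0.3011 M

Step 1: For a first-order reaction: [H₂O₂] = [H₂O₂]₀ × e^(-kt)
Step 2: [H₂O₂] = 1.65 × e^(-0.021 × 81)
Step 3: [H₂O₂] = 1.65 × e^(-1.701)
Step 4: [H₂O₂] = 1.65 × 0.182501 = 0.3011 M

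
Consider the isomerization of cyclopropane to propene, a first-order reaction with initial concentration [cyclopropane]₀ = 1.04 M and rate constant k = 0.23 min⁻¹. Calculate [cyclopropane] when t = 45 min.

3.327e-05 M

Step 1: For a first-order reaction: [cyclopropane] = [cyclopropane]₀ × e^(-kt)
Step 2: [cyclopropane] = 1.04 × e^(-0.23 × 45)
Step 3: [cyclopropane] = 1.04 × e^(-10.35)
Step 4: [cyclopropane] = 1.04 × 3.19928e-05 = 3.327e-05 M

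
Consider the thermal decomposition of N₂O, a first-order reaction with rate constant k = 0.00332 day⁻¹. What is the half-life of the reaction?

208.8 day

Step 1: For a first-order reaction, t₁/₂ = ln(2)/k
Step 2: t₁/₂ = ln(2)/0.00332
Step 3: t₁/₂ = 0.6931/0.00332 = 208.8 day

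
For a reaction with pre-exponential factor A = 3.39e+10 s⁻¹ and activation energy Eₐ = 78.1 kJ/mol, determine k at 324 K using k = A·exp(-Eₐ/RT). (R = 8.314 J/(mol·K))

8.68e-03 s⁻¹

Step 1: Use the Arrhenius equation: k = A × exp(-Eₐ/RT)
Step 2: Convert Eₐ to J/mol: 78.1 kJ/mol = 78100 J/mol
Step 3: Calculate the exponent: -Eₐ/(RT) = -78100/(8.314 × 324) = -28.99319
Step 4: k = 3.39e+10 × exp(-28.99319)
Step 5: k = 3.39e+10 × 2.56105e-13 = 8.6820e-03 s⁻¹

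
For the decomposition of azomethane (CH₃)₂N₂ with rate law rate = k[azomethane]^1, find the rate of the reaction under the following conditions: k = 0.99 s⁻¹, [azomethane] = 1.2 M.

1.188 M/s

Step 1: Identify the rate law: rate = k[azomethane]^1
Step 2: Substitute values: rate = 0.99 × (1.2)^1
Step 3: Calculate: rate = 0.99 × 1.2 = 1.188 M/s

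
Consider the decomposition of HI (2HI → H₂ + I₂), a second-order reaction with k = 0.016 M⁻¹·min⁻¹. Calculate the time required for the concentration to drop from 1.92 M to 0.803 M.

45.28 min

Step 1: For second-order: t = (1/[HI] - 1/[HI]₀)/k
Step 2: t = (1/0.803 - 1/1.92)/0.016
Step 3: t = (1.245 - 0.5208)/0.016
Step 4: t = 0.7245/0.016 = 45.28 min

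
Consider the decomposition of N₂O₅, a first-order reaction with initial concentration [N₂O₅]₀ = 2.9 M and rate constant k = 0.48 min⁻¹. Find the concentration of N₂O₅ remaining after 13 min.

0.005655 M

Step 1: For a first-order reaction: [N₂O₅] = [N₂O₅]₀ × e^(-kt)
Step 2: [N₂O₅] = 2.9 × e^(-0.48 × 13)
Step 3: [N₂O₅] = 2.9 × e^(-6.24)
Step 4: [N₂O₅] = 2.9 × 0.00194986 = 0.005655 M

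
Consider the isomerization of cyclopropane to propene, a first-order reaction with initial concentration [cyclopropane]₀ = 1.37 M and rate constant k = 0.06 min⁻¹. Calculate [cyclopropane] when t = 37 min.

0.1488 M

Step 1: For a first-order reaction: [cyclopropane] = [cyclopropane]₀ × e^(-kt)
Step 2: [cyclopropane] = 1.37 × e^(-0.06 × 37)
Step 3: [cyclopropane] = 1.37 × e^(-2.22)
Step 4: [cyclopropane] = 1.37 × 0.108609 = 0.1488 M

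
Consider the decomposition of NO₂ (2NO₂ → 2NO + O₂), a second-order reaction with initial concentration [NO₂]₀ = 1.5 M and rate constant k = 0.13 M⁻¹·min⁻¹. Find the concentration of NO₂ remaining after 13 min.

0.4243 M

Step 1: For a second-order reaction: 1/[NO₂] = 1/[NO₂]₀ + kt
Step 2: 1/[NO₂] = 1/1.5 + 0.13 × 13
Step 3: 1/[NO₂] = 0.6667 + 1.69 = 2.357
Step 4: [NO₂] = 1/2.357 = 0.4243 M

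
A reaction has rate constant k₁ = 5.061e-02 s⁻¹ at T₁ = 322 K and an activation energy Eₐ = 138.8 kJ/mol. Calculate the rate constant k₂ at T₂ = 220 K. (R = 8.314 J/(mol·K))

1.839e-12 s⁻¹

Step 1: Use the two-temperature Arrhenius form: ln(k₂/k₁) = -Eₐ/R × (1/T₂ - 1/T₁)
Step 2: Convert Eₐ to J/mol: 138.8 kJ/mol = 138800 J/mol
Step 3: 1/T₂ - 1/T₁ = 1/220 - 1/322 = 1.439864e-03 K⁻¹
Step 4: ln(k₂/k₁) = -138800/8.314 × 1.439864e-03 = -24.03814
Step 5: k₂ = k₁ × exp(-24.03814) = 5.061e-02 × 3.63386e-11 = 1.839e-12 s⁻¹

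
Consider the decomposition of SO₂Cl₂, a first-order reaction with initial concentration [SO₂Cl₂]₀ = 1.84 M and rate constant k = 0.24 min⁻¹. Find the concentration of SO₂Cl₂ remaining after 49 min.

1.437e-05 M

Step 1: For a first-order reaction: [SO₂Cl₂] = [SO₂Cl₂]₀ × e^(-kt)
Step 2: [SO₂Cl₂] = 1.84 × e^(-0.24 × 49)
Step 3: [SO₂Cl₂] = 1.84 × e^(-11.76)
Step 4: [SO₂Cl₂] = 1.84 × 7.81082e-06 = 1.437e-05 M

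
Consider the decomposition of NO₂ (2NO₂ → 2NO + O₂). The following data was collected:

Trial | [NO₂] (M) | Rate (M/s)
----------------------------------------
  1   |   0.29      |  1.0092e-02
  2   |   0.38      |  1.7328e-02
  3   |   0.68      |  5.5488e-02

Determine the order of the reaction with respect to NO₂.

second order (2)

Step 1: Compare trials to find order n where rate₂/rate₁ = ([NO₂]₂/[NO₂]₁)^n
Step 2: rate₂/rate₁ = 1.7328e-02/1.0092e-02 = 1.717
Step 3: [NO₂]₂/[NO₂]₁ = 0.38/0.29 = 1.31
Step 4: n = ln(1.717)/ln(1.31) = 2.00 ≈ 2
Step 5: The reaction is second order in NO₂.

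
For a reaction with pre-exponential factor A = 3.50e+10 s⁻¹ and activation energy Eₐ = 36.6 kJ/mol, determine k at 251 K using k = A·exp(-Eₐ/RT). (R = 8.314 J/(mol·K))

8.45e+02 s⁻¹

Step 1: Use the Arrhenius equation: k = A × exp(-Eₐ/RT)
Step 2: Convert Eₐ to J/mol: 36.6 kJ/mol = 36600 J/mol
Step 3: Calculate the exponent: -Eₐ/(RT) = -36600/(8.314 × 251) = -17.53870
Step 4: k = 3.50e+10 × exp(-17.53870)
Step 5: k = 3.50e+10 × 2.41568e-08 = 8.4549e+02 s⁻¹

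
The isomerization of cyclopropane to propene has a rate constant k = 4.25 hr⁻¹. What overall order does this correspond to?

first order (1)

Step 1: The units of k for an nth-order reaction are (concentration)^(1-n)·(time)⁻¹.
Step 2: Here k has units hr⁻¹, so the concentration exponent is 0.
Step 3: 1 - n = 0 ⇒ n = 1. The reaction is first order.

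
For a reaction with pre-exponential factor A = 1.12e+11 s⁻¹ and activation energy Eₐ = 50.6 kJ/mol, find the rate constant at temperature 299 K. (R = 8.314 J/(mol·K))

1.62e+02 s⁻¹

Step 1: Use the Arrhenius equation: k = A × exp(-Eₐ/RT)
Step 2: Convert Eₐ to J/mol: 50.6 kJ/mol = 50600 J/mol
Step 3: Calculate the exponent: -Eₐ/(RT) = -50600/(8.314 × 299) = -20.35492
Step 4: k = 1.12e+11 × exp(-20.35492)
Step 5: k = 1.12e+11 × 1.44534e-09 = 1.6188e+02 s⁻¹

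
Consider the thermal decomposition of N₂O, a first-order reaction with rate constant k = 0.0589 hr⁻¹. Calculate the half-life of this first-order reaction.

11.77 hr

Step 1: For a first-order reaction, t₁/₂ = ln(2)/k
Step 2: t₁/₂ = ln(2)/0.0589
Step 3: t₁/₂ = 0.6931/0.0589 = 11.77 hr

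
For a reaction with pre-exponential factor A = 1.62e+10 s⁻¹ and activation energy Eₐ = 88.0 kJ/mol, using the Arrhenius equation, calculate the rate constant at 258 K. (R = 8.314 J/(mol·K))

2.47e-08 s⁻¹

Step 1: Use the Arrhenius equation: k = A × exp(-Eₐ/RT)
Step 2: Convert Eₐ to J/mol: 88.0 kJ/mol = 88000 J/mol
Step 3: Calculate the exponent: -Eₐ/(RT) = -88000/(8.314 × 258) = -41.02541
Step 4: k = 1.62e+10 × exp(-41.02541)
Step 5: k = 1.62e+10 × 1.52367e-18 = 2.4683e-08 s⁻¹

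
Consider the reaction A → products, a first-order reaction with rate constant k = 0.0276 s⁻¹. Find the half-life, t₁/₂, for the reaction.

25.11 s

Step 1: For a first-order reaction, t₁/₂ = ln(2)/k
Step 2: t₁/₂ = ln(2)/0.0276
Step 3: t₁/₂ = 0.6931/0.0276 = 25.11 s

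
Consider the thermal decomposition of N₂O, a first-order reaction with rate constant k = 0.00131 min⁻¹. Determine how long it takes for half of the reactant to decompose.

529.1 min

Step 1: For a first-order reaction, t₁/₂ = ln(2)/k
Step 2: t₁/₂ = ln(2)/0.00131
Step 3: t₁/₂ = 0.6931/0.00131 = 529.1 min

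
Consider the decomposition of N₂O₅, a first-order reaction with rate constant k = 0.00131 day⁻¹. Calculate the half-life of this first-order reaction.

529.1 day

Step 1: For a first-order reaction, t₁/₂ = ln(2)/k
Step 2: t₁/₂ = ln(2)/0.00131
Step 3: t₁/₂ = 0.6931/0.00131 = 529.1 day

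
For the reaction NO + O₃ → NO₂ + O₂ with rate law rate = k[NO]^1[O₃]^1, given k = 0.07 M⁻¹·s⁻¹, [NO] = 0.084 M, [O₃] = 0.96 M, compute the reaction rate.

0.005645 M/s

Step 1: The rate law is rate = k[NO]^1[O₃]^1
Step 2: Substitute: rate = 0.07 × (0.084)^1 × (0.96)^1
Step 3: rate = 0.07 × 0.084 × 0.96 = 0.0056448 M/s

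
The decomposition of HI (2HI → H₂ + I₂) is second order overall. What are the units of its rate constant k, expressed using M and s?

M⁻¹·s⁻¹

Step 1: For overall order n, rate = k × (concentration)^n.
Step 2: Rate has units M·s⁻¹; concentration term has units M^2.
Step 3: k = rate / (concentration)^n, so units of k = M^(1-2)·s⁻¹ = M⁻¹·s⁻¹.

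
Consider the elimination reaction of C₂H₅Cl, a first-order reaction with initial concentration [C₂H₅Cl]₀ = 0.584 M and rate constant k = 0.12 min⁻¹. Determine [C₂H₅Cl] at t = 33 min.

0.01113 M

Step 1: For a first-order reaction: [C₂H₅Cl] = [C₂H₅Cl]₀ × e^(-kt)
Step 2: [C₂H₅Cl] = 0.584 × e^(-0.12 × 33)
Step 3: [C₂H₅Cl] = 0.584 × e^(-3.96)
Step 4: [C₂H₅Cl] = 0.584 × 0.0190631 = 0.01113 M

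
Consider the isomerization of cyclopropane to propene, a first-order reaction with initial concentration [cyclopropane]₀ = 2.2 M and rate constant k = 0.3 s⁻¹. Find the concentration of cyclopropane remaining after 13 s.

0.04453 M

Step 1: For a first-order reaction: [cyclopropane] = [cyclopropane]₀ × e^(-kt)
Step 2: [cyclopropane] = 2.2 × e^(-0.3 × 13)
Step 3: [cyclopropane] = 2.2 × e^(-3.9)
Step 4: [cyclopropane] = 2.2 × 0.0202419 = 0.04453 M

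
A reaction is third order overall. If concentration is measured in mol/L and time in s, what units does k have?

(mol/L)⁻²·s⁻¹

Step 1: For overall order n, rate = k × (concentration)^n.
Step 2: Rate has units mol/L·s⁻¹; concentration term has units (mol/L)^3.
Step 3: k = rate / (concentration)^n, so units of k = (mol/L)^(1-3)·s⁻¹ = (mol/L)⁻²·s⁻¹.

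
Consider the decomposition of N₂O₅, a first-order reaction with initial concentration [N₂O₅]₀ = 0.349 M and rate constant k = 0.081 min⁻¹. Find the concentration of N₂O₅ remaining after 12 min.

0.132 M

Step 1: For a first-order reaction: [N₂O₅] = [N₂O₅]₀ × e^(-kt)
Step 2: [N₂O₅] = 0.349 × e^(-0.081 × 12)
Step 3: [N₂O₅] = 0.349 × e^(-0.972)
Step 4: [N₂O₅] = 0.349 × 0.378326 = 0.132 M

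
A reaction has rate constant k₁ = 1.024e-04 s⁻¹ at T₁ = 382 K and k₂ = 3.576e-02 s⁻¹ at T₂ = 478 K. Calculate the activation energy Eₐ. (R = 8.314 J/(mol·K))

92.6 kJ/mol

Step 1: Use the two-temperature Arrhenius form: ln(k₂/k₁) = -Eₐ/R × (1/T₂ - 1/T₁)
Step 2: ln(k₂/k₁) = ln(3.576e-02/1.024e-04) = ln(349.219) = 5.8557
Step 3: 1/T₂ - 1/T₁ = 1/478 - 1/382 = -5.257508e-04 K⁻¹
Step 4: Eₐ = -R × ln(k₂/k₁) / (1/T₂ - 1/T₁) = -8.314 × 5.8557 / -5.257508e-04
Step 5: Eₐ = 9.2600e+04 J/mol = 92.6 kJ/mol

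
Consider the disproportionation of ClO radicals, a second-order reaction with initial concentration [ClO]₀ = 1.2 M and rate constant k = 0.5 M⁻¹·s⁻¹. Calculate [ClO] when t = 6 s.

0.2609 M

Step 1: For a second-order reaction: 1/[ClO] = 1/[ClO]₀ + kt
Step 2: 1/[ClO] = 1/1.2 + 0.5 × 6
Step 3: 1/[ClO] = 0.8333 + 3 = 3.833
Step 4: [ClO] = 1/3.833 = 0.2609 M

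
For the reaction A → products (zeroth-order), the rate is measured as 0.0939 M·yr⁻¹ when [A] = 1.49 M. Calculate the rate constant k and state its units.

0.0939 M·yr⁻¹

Step 1: For a zeroth-order reaction, rate = k (independent of concentration).
Step 2: k = rate = 0.0939 M·yr⁻¹.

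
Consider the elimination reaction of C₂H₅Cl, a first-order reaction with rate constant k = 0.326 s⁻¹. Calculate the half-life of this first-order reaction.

2.126 s

Step 1: For a first-order reaction, t₁/₂ = ln(2)/k
Step 2: t₁/₂ = ln(2)/0.326
Step 3: t₁/₂ = 0.6931/0.326 = 2.126 s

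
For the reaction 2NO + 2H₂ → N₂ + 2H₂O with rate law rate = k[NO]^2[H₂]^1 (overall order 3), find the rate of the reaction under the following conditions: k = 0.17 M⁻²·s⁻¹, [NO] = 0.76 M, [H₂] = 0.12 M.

0.01178 M/s

Step 1: The rate law is rate = k[NO]^2[H₂]^1, overall order = 2+1 = 3
Step 2: Substitute values: rate = 0.17 × (0.76)^2 × (0.12)^1
Step 3: rate = 0.17 × 0.5776 × 0.12 = 0.011783 M/s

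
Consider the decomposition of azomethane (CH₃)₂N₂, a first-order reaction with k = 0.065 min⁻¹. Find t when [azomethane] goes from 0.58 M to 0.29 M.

10.66 min

Step 1: For first-order: t = ln([azomethane]₀/[azomethane])/k
Step 2: t = ln(0.58/0.29)/0.065
Step 3: t = ln(2)/0.065
Step 4: t = 0.6931/0.065 = 10.66 min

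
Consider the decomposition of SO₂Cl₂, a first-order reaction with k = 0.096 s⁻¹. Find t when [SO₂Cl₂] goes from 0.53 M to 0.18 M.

11.25 s

Step 1: For first-order: t = ln([SO₂Cl₂]₀/[SO₂Cl₂])/k
Step 2: t = ln(0.53/0.18)/0.096
Step 3: t = ln(2.944)/0.096
Step 4: t = 1.08/0.096 = 11.25 s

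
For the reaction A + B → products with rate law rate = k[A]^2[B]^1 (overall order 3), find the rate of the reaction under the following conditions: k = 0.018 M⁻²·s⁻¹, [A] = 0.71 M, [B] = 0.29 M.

0.002631 M/s

Step 1: The rate law is rate = k[A]^2[B]^1, overall order = 2+1 = 3
Step 2: Substitute values: rate = 0.018 × (0.71)^2 × (0.29)^1
Step 3: rate = 0.018 × 0.5041 × 0.29 = 0.0026314 M/s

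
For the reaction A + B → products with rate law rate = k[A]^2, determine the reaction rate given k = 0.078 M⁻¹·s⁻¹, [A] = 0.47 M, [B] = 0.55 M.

0.01723 M/s

Step 1: The rate law is rate = k[A]^2
Step 2: Note that the rate does not depend on [B] (zero order in B).
Step 3: rate = 0.078 × (0.47)^2 = 0.0172302 M/s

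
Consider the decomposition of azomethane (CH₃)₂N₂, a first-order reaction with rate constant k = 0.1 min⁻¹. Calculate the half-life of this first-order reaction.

6.931 min

Step 1: For a first-order reaction, t₁/₂ = ln(2)/k
Step 2: t₁/₂ = ln(2)/0.1
Step 3: t₁/₂ = 0.6931/0.1 = 6.931 min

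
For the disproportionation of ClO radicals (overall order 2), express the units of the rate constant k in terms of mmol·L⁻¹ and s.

(mmol·L⁻¹)⁻¹·s⁻¹

Step 1: For overall order n, rate = k × (concentration)^n.
Step 2: Rate has units mmol·L⁻¹·s⁻¹; concentration term has units (mmol·L⁻¹)^2.
Step 3: k = rate / (concentration)^n, so units of k = (mmol·L⁻¹)^(1-2)·s⁻¹ = (mmol·L⁻¹)⁻¹·s⁻¹.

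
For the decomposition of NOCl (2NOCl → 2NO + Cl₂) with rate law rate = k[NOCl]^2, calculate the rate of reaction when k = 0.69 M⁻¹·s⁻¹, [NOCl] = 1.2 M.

0.9936 M/s

Step 1: Identify the rate law: rate = k[NOCl]^2
Step 2: Substitute values: rate = 0.69 × (1.2)^2
Step 3: Calculate: rate = 0.69 × 1.44 = 0.9936 M/s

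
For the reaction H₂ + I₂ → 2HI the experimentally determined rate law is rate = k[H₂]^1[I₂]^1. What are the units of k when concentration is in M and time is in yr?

M⁻¹·yr⁻¹

Step 1: Overall order = 1 + 1 = 2.
Step 2: rate has units M·yr⁻¹; [H₂]^1[I₂]^1 has units M^2.
Step 3: k = rate/([H₂]^1[I₂]^1), so units of k = M^(1-2)·yr⁻¹ = M⁻¹·yr⁻¹.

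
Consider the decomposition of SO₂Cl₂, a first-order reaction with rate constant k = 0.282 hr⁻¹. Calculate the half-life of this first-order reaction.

2.458 hr

Step 1: For a first-order reaction, t₁/₂ = ln(2)/k
Step 2: t₁/₂ = ln(2)/0.282
Step 3: t₁/₂ = 0.6931/0.282 = 2.458 hr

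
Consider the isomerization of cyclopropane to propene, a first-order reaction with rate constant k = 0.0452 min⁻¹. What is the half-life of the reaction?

15.34 min

Step 1: For a first-order reaction, t₁/₂ = ln(2)/k
Step 2: t₁/₂ = ln(2)/0.0452
Step 3: t₁/₂ = 0.6931/0.0452 = 15.34 min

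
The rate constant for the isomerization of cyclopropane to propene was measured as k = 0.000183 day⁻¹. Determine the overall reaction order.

first order (1)

Step 1: The units of k for an nth-order reaction are (concentration)^(1-n)·(time)⁻¹.
Step 2: Here k has units day⁻¹, so the concentration exponent is 0.
Step 3: 1 - n = 0 ⇒ n = 1. The reaction is first order.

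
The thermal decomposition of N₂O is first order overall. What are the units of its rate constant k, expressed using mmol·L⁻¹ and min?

min⁻¹

Step 1: For overall order n, rate = k × (concentration)^n.
Step 2: Rate has units mmol·L⁻¹·min⁻¹; concentration term has units (mmol·L⁻¹)^1.
Step 3: k = rate / (concentration)^n, so units of k = (mmol·L⁻¹)^(1-1)·min⁻¹ = min⁻¹.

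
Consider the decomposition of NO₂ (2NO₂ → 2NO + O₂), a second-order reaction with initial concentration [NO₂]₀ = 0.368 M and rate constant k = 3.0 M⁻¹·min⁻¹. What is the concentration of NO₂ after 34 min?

0.00955 M

Step 1: For a second-order reaction: 1/[NO₂] = 1/[NO₂]₀ + kt
Step 2: 1/[NO₂] = 1/0.368 + 3.0 × 34
Step 3: 1/[NO₂] = 2.717 + 102 = 104.7
Step 4: [NO₂] = 1/104.7 = 0.00955 M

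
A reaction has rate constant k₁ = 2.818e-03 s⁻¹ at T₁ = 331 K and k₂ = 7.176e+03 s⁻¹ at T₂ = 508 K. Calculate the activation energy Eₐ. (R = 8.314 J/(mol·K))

116.5 kJ/mol

Step 1: Use the two-temperature Arrhenius form: ln(k₂/k₁) = -Eₐ/R × (1/T₂ - 1/T₁)
Step 2: ln(k₂/k₁) = ln(7.176e+03/2.818e-03) = ln(2.54649e+06) = 14.7502
Step 3: 1/T₂ - 1/T₁ = 1/508 - 1/331 = -1.052644e-03 K⁻¹
Step 4: Eₐ = -R × ln(k₂/k₁) / (1/T₂ - 1/T₁) = -8.314 × 14.7502 / -1.052644e-03
Step 5: Eₐ = 1.1650e+05 J/mol = 116.5 kJ/mol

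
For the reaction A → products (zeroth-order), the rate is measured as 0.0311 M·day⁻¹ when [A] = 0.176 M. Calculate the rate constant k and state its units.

0.0311 M·day⁻¹

Step 1: For a zeroth-order reaction, rate = k (independent of concentration).
Step 2: k = rate = 0.0311 M·day⁻¹.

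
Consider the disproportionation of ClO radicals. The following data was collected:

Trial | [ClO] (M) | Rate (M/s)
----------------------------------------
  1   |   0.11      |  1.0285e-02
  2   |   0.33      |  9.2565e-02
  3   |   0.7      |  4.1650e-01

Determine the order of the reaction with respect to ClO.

second order (2)

Step 1: Compare trials to find order n where rate₂/rate₁ = ([ClO]₂/[ClO]₁)^n
Step 2: rate₂/rate₁ = 9.2565e-02/1.0285e-02 = 9
Step 3: [ClO]₂/[ClO]₁ = 0.33/0.11 = 3
Step 4: n = ln(9)/ln(3) = 2.00 ≈ 2
Step 5: The reaction is second order in ClO.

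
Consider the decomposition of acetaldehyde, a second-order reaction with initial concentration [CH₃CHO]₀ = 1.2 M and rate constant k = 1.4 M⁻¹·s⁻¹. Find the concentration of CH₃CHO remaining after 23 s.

0.03027 M

Step 1: For a second-order reaction: 1/[CH₃CHO] = 1/[CH₃CHO]₀ + kt
Step 2: 1/[CH₃CHO] = 1/1.2 + 1.4 × 23
Step 3: 1/[CH₃CHO] = 0.8333 + 32.2 = 33.03
Step 4: [CH₃CHO] = 1/33.03 = 0.03027 M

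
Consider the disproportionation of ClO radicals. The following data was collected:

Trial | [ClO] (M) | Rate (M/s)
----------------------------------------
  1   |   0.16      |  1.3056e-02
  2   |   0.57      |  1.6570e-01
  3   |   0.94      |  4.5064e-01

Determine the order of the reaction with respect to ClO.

second order (2)

Step 1: Compare trials to find order n where rate₂/rate₁ = ([ClO]₂/[ClO]₁)^n
Step 2: rate₂/rate₁ = 1.6570e-01/1.3056e-02 = 12.69
Step 3: [ClO]₂/[ClO]₁ = 0.57/0.16 = 3.562
Step 4: n = ln(12.69)/ln(3.562) = 2.00 ≈ 2
Step 5: The reaction is second order in ClO.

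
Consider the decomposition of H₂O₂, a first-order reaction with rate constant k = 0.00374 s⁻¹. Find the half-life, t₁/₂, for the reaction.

185.3 s

Step 1: For a first-order reaction, t₁/₂ = ln(2)/k
Step 2: t₁/₂ = ln(2)/0.00374
Step 3: t₁/₂ = 0.6931/0.00374 = 185.3 s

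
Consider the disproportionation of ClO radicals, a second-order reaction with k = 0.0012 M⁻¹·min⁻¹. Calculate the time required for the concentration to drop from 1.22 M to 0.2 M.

3484 min

Step 1: For second-order: t = (1/[ClO] - 1/[ClO]₀)/k
Step 2: t = (1/0.2 - 1/1.22)/0.0012
Step 3: t = (5 - 0.8197)/0.0012
Step 4: t = 4.18/0.0012 = 3484 min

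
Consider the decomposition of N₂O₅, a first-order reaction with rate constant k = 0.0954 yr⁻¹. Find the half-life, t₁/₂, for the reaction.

7.266 yr

Step 1: For a first-order reaction, t₁/₂ = ln(2)/k
Step 2: t₁/₂ = ln(2)/0.0954
Step 3: t₁/₂ = 0.6931/0.0954 = 7.266 yr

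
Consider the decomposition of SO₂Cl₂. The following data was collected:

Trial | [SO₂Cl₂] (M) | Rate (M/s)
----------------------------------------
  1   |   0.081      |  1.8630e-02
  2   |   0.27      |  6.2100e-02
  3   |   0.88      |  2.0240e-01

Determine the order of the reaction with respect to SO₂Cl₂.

first order (1)

Step 1: Compare trials to find order n where rate₂/rate₁ = ([SO₂Cl₂]₂/[SO₂Cl₂]₁)^n
Step 2: rate₂/rate₁ = 6.2100e-02/1.8630e-02 = 3.333
Step 3: [SO₂Cl₂]₂/[SO₂Cl₂]₁ = 0.27/0.081 = 3.333
Step 4: n = ln(3.333)/ln(3.333) = 1.00 ≈ 1
Step 5: The reaction is first order in SO₂Cl₂.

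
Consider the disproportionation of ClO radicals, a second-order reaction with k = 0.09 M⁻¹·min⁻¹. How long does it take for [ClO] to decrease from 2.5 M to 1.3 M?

4.103 min

Step 1: For second-order: t = (1/[ClO] - 1/[ClO]₀)/k
Step 2: t = (1/1.3 - 1/2.5)/0.09
Step 3: t = (0.7692 - 0.4)/0.09
Step 4: t = 0.3692/0.09 = 4.103 min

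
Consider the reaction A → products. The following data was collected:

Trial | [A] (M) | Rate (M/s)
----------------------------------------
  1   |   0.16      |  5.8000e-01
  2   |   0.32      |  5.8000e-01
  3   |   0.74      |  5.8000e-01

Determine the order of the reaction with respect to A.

zeroth order (0)

Step 1: Compare trials - when concentration changes, rate stays constant.
Step 2: rate₂/rate₁ = 5.8000e-01/5.8000e-01 = 1
Step 3: [A]₂/[A]₁ = 0.32/0.16 = 2
Step 4: Since rate ratio ≈ (conc ratio)^0, the reaction is zeroth order.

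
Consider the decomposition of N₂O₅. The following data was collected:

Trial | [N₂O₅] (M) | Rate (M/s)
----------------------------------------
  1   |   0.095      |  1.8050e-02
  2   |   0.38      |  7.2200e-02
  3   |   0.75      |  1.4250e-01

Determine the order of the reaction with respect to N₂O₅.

first order (1)

Step 1: Compare trials to find order n where rate₂/rate₁ = ([N₂O₅]₂/[N₂O₅]₁)^n
Step 2: rate₂/rate₁ = 7.2200e-02/1.8050e-02 = 4
Step 3: [N₂O₅]₂/[N₂O₅]₁ = 0.38/0.095 = 4
Step 4: n = ln(4)/ln(4) = 1.00 ≈ 1
Step 5: The reaction is first order in N₂O₅.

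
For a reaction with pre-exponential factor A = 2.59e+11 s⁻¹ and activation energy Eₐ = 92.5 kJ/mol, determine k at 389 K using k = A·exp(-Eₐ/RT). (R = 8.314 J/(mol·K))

9.82e-02 s⁻¹

Step 1: Use the Arrhenius equation: k = A × exp(-Eₐ/RT)
Step 2: Convert Eₐ to J/mol: 92.5 kJ/mol = 92500 J/mol
Step 3: Calculate the exponent: -Eₐ/(RT) = -92500/(8.314 × 389) = -28.60106
Step 4: k = 2.59e+11 × exp(-28.60106)
Step 5: k = 2.59e+11 × 3.79068e-13 = 9.8179e-02 s⁻¹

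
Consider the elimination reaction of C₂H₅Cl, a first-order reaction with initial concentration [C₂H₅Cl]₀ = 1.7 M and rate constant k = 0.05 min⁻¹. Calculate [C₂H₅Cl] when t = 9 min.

1.084 M

Step 1: For a first-order reaction: [C₂H₅Cl] = [C₂H₅Cl]₀ × e^(-kt)
Step 2: [C₂H₅Cl] = 1.7 × e^(-0.05 × 9)
Step 3: [C₂H₅Cl] = 1.7 × e^(-0.45)
Step 4: [C₂H₅Cl] = 1.7 × 0.637628 = 1.084 M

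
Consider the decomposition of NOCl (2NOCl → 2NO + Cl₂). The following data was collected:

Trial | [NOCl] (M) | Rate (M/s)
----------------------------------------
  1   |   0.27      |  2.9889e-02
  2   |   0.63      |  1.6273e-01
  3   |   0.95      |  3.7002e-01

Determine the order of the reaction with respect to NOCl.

second order (2)

Step 1: Compare trials to find order n where rate₂/rate₁ = ([NOCl]₂/[NOCl]₁)^n
Step 2: rate₂/rate₁ = 1.6273e-01/2.9889e-02 = 5.444
Step 3: [NOCl]₂/[NOCl]₁ = 0.63/0.27 = 2.333
Step 4: n = ln(5.444)/ln(2.333) = 2.00 ≈ 2
Step 5: The reaction is second order in NOCl.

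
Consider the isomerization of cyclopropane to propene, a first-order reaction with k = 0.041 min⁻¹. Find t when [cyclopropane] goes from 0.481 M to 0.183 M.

23.57 min

Step 1: For first-order: t = ln([cyclopropane]₀/[cyclopropane])/k
Step 2: t = ln(0.481/0.183)/0.041
Step 3: t = ln(2.628)/0.041
Step 4: t = 0.9664/0.041 = 23.57 min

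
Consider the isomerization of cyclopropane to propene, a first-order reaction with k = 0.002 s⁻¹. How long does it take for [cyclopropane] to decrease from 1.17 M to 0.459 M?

467.9 s

Step 1: For first-order: t = ln([cyclopropane]₀/[cyclopropane])/k
Step 2: t = ln(1.17/0.459)/0.002
Step 3: t = ln(2.549)/0.002
Step 4: t = 0.9357/0.002 = 467.9 s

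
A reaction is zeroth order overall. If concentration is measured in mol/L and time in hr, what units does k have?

mol/L·hr⁻¹

Step 1: For overall order n, rate = k × (concentration)^n.
Step 2: Rate has units mol/L·hr⁻¹; concentration term has units (mol/L)^0.
Step 3: k = rate / (concentration)^n, so units of k = (mol/L)^(1-0)·hr⁻¹ = mol/L·hr⁻¹.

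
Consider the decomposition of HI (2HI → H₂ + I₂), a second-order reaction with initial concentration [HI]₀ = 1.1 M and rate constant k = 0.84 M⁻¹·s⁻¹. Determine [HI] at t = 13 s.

0.08454 M

Step 1: For a second-order reaction: 1/[HI] = 1/[HI]₀ + kt
Step 2: 1/[HI] = 1/1.1 + 0.84 × 13
Step 3: 1/[HI] = 0.9091 + 10.92 = 11.83
Step 4: [HI] = 1/11.83 = 0.08454 M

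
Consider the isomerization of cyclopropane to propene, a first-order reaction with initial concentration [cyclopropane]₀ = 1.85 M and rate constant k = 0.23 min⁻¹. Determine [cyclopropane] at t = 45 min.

5.919e-05 M

Step 1: For a first-order reaction: [cyclopropane] = [cyclopropane]₀ × e^(-kt)
Step 2: [cyclopropane] = 1.85 × e^(-0.23 × 45)
Step 3: [cyclopropane] = 1.85 × e^(-10.35)
Step 4: [cyclopropane] = 1.85 × 3.19928e-05 = 5.919e-05 M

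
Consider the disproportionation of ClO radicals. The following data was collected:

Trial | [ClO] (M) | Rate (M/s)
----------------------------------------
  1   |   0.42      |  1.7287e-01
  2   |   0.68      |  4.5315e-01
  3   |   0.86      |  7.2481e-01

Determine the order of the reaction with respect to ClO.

second order (2)

Step 1: Compare trials to find order n where rate₂/rate₁ = ([ClO]₂/[ClO]₁)^n
Step 2: rate₂/rate₁ = 4.5315e-01/1.7287e-01 = 2.621
Step 3: [ClO]₂/[ClO]₁ = 0.68/0.42 = 1.619
Step 4: n = ln(2.621)/ln(1.619) = 2.00 ≈ 2
Step 5: The reaction is second order in ClO.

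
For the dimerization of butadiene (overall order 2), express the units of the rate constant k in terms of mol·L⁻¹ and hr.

(mol·L⁻¹)⁻¹·hr⁻¹

Step 1: For overall order n, rate = k × (concentration)^n.
Step 2: Rate has units mol·L⁻¹·hr⁻¹; concentration term has units (mol·L⁻¹)^2.
Step 3: k = rate / (concentration)^n, so units of k = (mol·L⁻¹)^(1-2)·hr⁻¹ = (mol·L⁻¹)⁻¹·hr⁻¹.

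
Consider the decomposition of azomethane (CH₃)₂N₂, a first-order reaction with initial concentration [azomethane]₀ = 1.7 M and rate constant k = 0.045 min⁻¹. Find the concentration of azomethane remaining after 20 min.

0.6912 M

Step 1: For a first-order reaction: [azomethane] = [azomethane]₀ × e^(-kt)
Step 2: [azomethane] = 1.7 × e^(-0.045 × 20)
Step 3: [azomethane] = 1.7 × e^(-0.9)
Step 4: [azomethane] = 1.7 × 0.40657 = 0.6912 M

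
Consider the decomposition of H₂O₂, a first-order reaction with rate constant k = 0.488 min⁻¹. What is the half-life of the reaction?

1.42 min

Step 1: For a first-order reaction, t₁/₂ = ln(2)/k
Step 2: t₁/₂ = ln(2)/0.488
Step 3: t₁/₂ = 0.6931/0.488 = 1.42 min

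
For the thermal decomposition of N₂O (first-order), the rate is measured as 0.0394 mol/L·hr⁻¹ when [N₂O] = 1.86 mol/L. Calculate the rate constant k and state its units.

0.02118 hr⁻¹

Step 1: rate = k[N₂O]^1, so k = rate / [N₂O]^1.
Step 2: k = 0.0394 / (1.86)^1 = 0.0394 / 1.86.
Step 3: k = 0.02118 hr⁻¹.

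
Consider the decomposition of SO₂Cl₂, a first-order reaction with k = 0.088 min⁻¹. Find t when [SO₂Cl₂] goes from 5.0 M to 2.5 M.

7.877 min

Step 1: For first-order: t = ln([SO₂Cl₂]₀/[SO₂Cl₂])/k
Step 2: t = ln(5.0/2.5)/0.088
Step 3: t = ln(2)/0.088
Step 4: t = 0.6931/0.088 = 7.877 min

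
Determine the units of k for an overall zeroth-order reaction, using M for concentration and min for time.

M·min⁻¹

Step 1: For overall order n, rate = k × (concentration)^n.
Step 2: Rate has units M·min⁻¹; concentration term has units M^0.
Step 3: k = rate / (concentration)^n, so units of k = M^(1-0)·min⁻¹ = M·min⁻¹.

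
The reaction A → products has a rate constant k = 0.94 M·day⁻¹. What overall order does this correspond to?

zeroth order (0)

Step 1: The units of k for an nth-order reaction are (concentration)^(1-n)·(time)⁻¹.
Step 2: Here k has units M·day⁻¹, so the concentration exponent is 1.
Step 3: 1 - n = 1 ⇒ n = 0. The reaction is zeroth order.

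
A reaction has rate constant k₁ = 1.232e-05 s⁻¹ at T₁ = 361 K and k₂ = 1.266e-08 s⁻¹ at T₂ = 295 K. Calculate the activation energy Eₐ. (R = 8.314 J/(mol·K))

92.3 kJ/mol

Step 1: Use the two-temperature Arrhenius form: ln(k₂/k₁) = -Eₐ/R × (1/T₂ - 1/T₁)
Step 2: ln(k₂/k₁) = ln(1.266e-08/1.232e-05) = ln(0.0010276) = -6.88053
Step 3: 1/T₂ - 1/T₁ = 1/295 - 1/361 = 6.197474e-04 K⁻¹
Step 4: Eₐ = -R × ln(k₂/k₁) / (1/T₂ - 1/T₁) = -8.314 × -6.88053 / 6.197474e-04
Step 5: Eₐ = 9.2303e+04 J/mol = 92.3 kJ/mol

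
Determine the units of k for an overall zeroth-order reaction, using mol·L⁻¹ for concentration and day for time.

mol·L⁻¹·day⁻¹

Step 1: For overall order n, rate = k × (concentration)^n.
Step 2: Rate has units mol·L⁻¹·day⁻¹; concentration term has units (mol·L⁻¹)^0.
Step 3: k = rate / (concentration)^n, so units of k = (mol·L⁻¹)^(1-0)·day⁻¹ = mol·L⁻¹·day⁻¹.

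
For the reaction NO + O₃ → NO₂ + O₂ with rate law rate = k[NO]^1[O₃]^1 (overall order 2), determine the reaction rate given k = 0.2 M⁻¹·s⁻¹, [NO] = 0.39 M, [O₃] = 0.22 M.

0.01716 M/s

Step 1: The rate law is rate = k[NO]^1[O₃]^1, overall order = 1+1 = 2
Step 2: Substitute values: rate = 0.2 × (0.39)^1 × (0.22)^1
Step 3: rate = 0.2 × 0.39 × 0.22 = 0.01716 M/s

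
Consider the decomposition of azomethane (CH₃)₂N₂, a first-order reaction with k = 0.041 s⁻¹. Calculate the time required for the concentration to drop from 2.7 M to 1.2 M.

19.78 s

Step 1: For first-order: t = ln([azomethane]₀/[azomethane])/k
Step 2: t = ln(2.7/1.2)/0.041
Step 3: t = ln(2.25)/0.041
Step 4: t = 0.8109/0.041 = 19.78 s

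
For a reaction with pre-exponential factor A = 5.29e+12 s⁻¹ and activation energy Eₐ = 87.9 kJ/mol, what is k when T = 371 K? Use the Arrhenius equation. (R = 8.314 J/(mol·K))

2.22e+00 s⁻¹

Step 1: Use the Arrhenius equation: k = A × exp(-Eₐ/RT)
Step 2: Convert Eₐ to J/mol: 87.9 kJ/mol = 87900 J/mol
Step 3: Calculate the exponent: -Eₐ/(RT) = -87900/(8.314 × 371) = -28.49738
Step 4: k = 5.29e+12 × exp(-28.49738)
Step 5: k = 5.29e+12 × 4.20480e-13 = 2.2243e+00 s⁻¹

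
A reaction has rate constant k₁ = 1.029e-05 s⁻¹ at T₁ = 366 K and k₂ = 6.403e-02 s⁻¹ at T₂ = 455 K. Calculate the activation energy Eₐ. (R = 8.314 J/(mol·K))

135.9 kJ/mol

Step 1: Use the two-temperature Arrhenius form: ln(k₂/k₁) = -Eₐ/R × (1/T₂ - 1/T₁)
Step 2: ln(k₂/k₁) = ln(6.403e-02/1.029e-05) = ln(6222.55) = 8.73593
Step 3: 1/T₂ - 1/T₁ = 1/455 - 1/366 = -5.344382e-04 K⁻¹
Step 4: Eₐ = -R × ln(k₂/k₁) / (1/T₂ - 1/T₁) = -8.314 × 8.73593 / -5.344382e-04
Step 5: Eₐ = 1.3590e+05 J/mol = 135.9 kJ/mol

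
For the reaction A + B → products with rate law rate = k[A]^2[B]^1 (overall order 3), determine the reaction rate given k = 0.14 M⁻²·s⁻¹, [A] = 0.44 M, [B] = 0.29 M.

0.00786 M/s

Step 1: The rate law is rate = k[A]^2[B]^1, overall order = 2+1 = 3
Step 2: Substitute values: rate = 0.14 × (0.44)^2 × (0.29)^1
Step 3: rate = 0.14 × 0.1936 × 0.29 = 0.00786016 M/s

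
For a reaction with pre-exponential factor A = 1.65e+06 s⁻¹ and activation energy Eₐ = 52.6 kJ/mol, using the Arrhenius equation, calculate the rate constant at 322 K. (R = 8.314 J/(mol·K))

4.84e-03 s⁻¹

Step 1: Use the Arrhenius equation: k = A × exp(-Eₐ/RT)
Step 2: Convert Eₐ to J/mol: 52.6 kJ/mol = 52600 J/mol
Step 3: Calculate the exponent: -Eₐ/(RT) = -52600/(8.314 × 322) = -19.64807
Step 4: k = 1.65e+06 × exp(-19.64807)
Step 5: k = 1.65e+06 × 2.93057e-09 = 4.8354e-03 s⁻¹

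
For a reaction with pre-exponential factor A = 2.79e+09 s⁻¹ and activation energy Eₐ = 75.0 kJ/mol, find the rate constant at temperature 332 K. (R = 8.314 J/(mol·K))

4.42e-03 s⁻¹

Step 1: Use the Arrhenius equation: k = A × exp(-Eₐ/RT)
Step 2: Convert Eₐ to J/mol: 75.0 kJ/mol = 75000 J/mol
Step 3: Calculate the exponent: -Eₐ/(RT) = -75000/(8.314 × 332) = -27.17147
Step 4: k = 2.79e+09 × exp(-27.17147)
Step 5: k = 2.79e+09 × 1.58336e-12 = 4.4176e-03 s⁻¹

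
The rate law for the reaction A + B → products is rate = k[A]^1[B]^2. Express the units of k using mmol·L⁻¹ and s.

(mmol·L⁻¹)⁻²·s⁻¹

Step 1: Overall order = 1 + 2 = 3.
Step 2: rate has units mmol·L⁻¹·s⁻¹; [A]^1[B]^2 has units (mmol·L⁻¹)^3.
Step 3: k = rate/([A]^1[B]^2), so units of k = (mmol·L⁻¹)^(1-3)·s⁻¹ = (mmol·L⁻¹)⁻²·s⁻¹.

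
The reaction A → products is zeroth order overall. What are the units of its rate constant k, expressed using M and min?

M·min⁻¹

Step 1: For overall order n, rate = k × (concentration)^n.
Step 2: Rate has units M·min⁻¹; concentration term has units M^0.
Step 3: k = rate / (concentration)^n, so units of k = M^(1-0)·min⁻¹ = M·min⁻¹.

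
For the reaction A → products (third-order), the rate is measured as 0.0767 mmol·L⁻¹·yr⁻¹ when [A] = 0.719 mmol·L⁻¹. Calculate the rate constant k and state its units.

0.2064 (mmol·L⁻¹)⁻²·yr⁻¹

Step 1: rate = k[A]^3, so k = rate / [A]^3.
Step 2: k = 0.0767 / (0.719)^3 = 0.0767 / 0.3717.
Step 3: k = 0.2064 (mmol·L⁻¹)⁻²·yr⁻¹.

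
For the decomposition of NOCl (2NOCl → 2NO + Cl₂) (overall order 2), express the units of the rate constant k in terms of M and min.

M⁻¹·min⁻¹

Step 1: For overall order n, rate = k × (concentration)^n.
Step 2: Rate has units M·min⁻¹; concentration term has units M^2.
Step 3: k = rate / (concentration)^n, so units of k = M^(1-2)·min⁻¹ = M⁻¹·min⁻¹.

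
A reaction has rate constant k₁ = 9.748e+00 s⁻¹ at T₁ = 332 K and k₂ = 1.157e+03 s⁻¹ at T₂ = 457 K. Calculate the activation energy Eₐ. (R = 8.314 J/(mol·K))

48.2 kJ/mol

Step 1: Use the two-temperature Arrhenius form: ln(k₂/k₁) = -Eₐ/R × (1/T₂ - 1/T₁)
Step 2: ln(k₂/k₁) = ln(1.157e+03/9.748e+00) = ln(118.691) = 4.77652
Step 3: 1/T₂ - 1/T₁ = 1/457 - 1/332 = -8.238644e-04 K⁻¹
Step 4: Eₐ = -R × ln(k₂/k₁) / (1/T₂ - 1/T₁) = -8.314 × 4.77652 / -8.238644e-04
Step 5: Eₐ = 4.8202e+04 J/mol = 48.2 kJ/mol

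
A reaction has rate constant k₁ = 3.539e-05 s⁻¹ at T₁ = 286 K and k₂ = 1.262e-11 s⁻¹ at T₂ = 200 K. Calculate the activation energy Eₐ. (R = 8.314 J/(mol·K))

82.1 kJ/mol

Step 1: Use the two-temperature Arrhenius form: ln(k₂/k₁) = -Eₐ/R × (1/T₂ - 1/T₁)
Step 2: ln(k₂/k₁) = ln(1.262e-11/3.539e-05) = ln(3.56598e-07) = -14.8467
Step 3: 1/T₂ - 1/T₁ = 1/200 - 1/286 = 1.503497e-03 K⁻¹
Step 4: Eₐ = -R × ln(k₂/k₁) / (1/T₂ - 1/T₁) = -8.314 × -14.8467 / 1.503497e-03
Step 5: Eₐ = 8.2099e+04 J/mol = 82.1 kJ/mol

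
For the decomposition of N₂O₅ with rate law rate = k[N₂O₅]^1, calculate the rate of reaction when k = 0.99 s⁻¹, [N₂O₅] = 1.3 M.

1.287 M/s

Step 1: Identify the rate law: rate = k[N₂O₅]^1
Step 2: Substitute values: rate = 0.99 × (1.3)^1
Step 3: Calculate: rate = 0.99 × 1.3 = 1.287 M/s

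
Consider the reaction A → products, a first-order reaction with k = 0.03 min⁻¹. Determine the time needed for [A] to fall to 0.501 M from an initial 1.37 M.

33.53 min

Step 1: For first-order: t = ln([A]₀/[A])/k
Step 2: t = ln(1.37/0.501)/0.03
Step 3: t = ln(2.735)/0.03
Step 4: t = 1.006/0.03 = 33.53 min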